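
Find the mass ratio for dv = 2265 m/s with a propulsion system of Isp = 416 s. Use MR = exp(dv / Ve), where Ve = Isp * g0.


Ve = 416 * 9.81 = 4080.96 m/s
MR = exp(2265 / 4080.96) = 1.742

1.742


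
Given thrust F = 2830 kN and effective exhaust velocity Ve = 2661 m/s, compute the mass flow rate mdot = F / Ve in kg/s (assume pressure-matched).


mdot = F / Ve = 2830000 / 2661 = 1063.5 kg/s

1063.5 kg/s


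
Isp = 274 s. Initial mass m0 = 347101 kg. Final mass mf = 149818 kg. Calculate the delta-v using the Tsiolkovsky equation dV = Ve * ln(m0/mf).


Ve = 274 * 9.81 = 2687.94 m/s
dV = 2687.94 * ln(347101/149818) = 2258 m/s

2258 m/s


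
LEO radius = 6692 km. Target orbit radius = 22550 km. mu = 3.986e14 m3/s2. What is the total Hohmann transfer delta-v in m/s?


V1 = sqrt(mu/r1) = 7717.75 m/s
dV1 = V1*(sqrt(2*r2/(r1+r2)) - 1) = 1866.88 m/s
V2 = sqrt(mu/r2) = 4204.32 m/s
dV2 = V2*(1 - sqrt(2*r1/(r1+r2))) = 1359.95 m/s
Total dV = 3227 m/s

3227 m/s


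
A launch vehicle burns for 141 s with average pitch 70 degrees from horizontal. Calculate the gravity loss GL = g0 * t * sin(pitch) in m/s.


GL = 9.81 * 141 * sin(70 deg) = 1300 m/s

1300 m/s


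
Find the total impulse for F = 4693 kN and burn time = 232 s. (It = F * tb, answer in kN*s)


It = 4693 * 232 = 1088776 kN*s

1088776 kN*s


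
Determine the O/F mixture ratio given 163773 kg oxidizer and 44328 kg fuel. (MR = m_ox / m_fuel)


MR = 163773 / 44328 = 3.69

3.69


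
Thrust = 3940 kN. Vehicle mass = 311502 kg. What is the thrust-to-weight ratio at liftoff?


TWR = 3940000 / (311502 * 9.81) = 1.29

1.29


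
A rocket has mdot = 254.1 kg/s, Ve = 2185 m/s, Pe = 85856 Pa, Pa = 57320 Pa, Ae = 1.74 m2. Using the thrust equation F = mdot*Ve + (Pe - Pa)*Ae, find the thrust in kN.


F = 254.1 * 2185 + (85856 - 57320) * 1.74 = 604861.0 N = 604.9 kN

604.9 kN


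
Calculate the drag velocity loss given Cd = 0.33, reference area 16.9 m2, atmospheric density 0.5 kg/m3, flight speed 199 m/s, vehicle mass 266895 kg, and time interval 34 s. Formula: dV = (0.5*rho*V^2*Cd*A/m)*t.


D = 0.5 * 0.5 * 199^2 * 0.33 * 16.9 = 55213.69 N
a = 55213.69 / 266895 = 0.2069 m/s2
dV = 0.2069 * 34 = 7.0 m/s

7.0 m/s


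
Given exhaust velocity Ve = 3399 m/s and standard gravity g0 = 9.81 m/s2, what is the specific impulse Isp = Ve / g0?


Isp = Ve / g0 = 3399 / 9.81 = 346.5 s

346.5 s


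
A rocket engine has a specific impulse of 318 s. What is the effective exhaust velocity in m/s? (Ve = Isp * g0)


Ve = Isp * g0 = 318 * 9.81 = 3119.6 m/s

3119.6 m/s


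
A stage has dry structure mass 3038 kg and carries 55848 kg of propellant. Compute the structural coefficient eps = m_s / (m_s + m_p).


eps = 3038 / (3038 + 55848) = 0.0516

0.0516


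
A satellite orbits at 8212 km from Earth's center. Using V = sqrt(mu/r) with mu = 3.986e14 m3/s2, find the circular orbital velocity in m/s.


V = sqrt(3.986e14 / 8212000) = 6967 m/s

6967 m/s


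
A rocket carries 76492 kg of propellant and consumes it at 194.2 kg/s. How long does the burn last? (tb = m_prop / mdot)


tb = 76492 / 194.2 = 393.9 s

393.9 s


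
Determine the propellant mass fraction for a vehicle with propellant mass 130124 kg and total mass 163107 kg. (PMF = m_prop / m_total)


PMF = 130124 / 163107 = 0.798

0.798


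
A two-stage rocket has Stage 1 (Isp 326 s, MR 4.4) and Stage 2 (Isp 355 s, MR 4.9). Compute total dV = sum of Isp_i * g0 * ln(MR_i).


dV1 = 326 * 9.81 * ln(4.4) = 4738.3 m/s
dV2 = 355 * 9.81 * ln(4.9) = 5534.6 m/s
Total dV = 4738.3 + 5534.6 = 10272.9 m/s ~ 10273 m/s

10273 m/s


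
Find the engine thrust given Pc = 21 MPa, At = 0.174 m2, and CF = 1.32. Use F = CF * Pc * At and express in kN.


F = 1.32 * 21e6 * 0.174 = 4.8233e+06 N = 4823.3 kN

4823.3 kN


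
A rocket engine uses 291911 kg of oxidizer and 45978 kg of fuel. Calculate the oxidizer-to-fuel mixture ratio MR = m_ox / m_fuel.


MR = 291911 / 45978 = 6.35

6.35


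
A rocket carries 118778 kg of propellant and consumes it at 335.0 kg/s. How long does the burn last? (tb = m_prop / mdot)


tb = 118778 / 335.0 = 354.6 s

354.6 s


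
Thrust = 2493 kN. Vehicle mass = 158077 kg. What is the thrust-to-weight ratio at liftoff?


TWR = 2493000 / (158077 * 9.81) = 1.61

1.61


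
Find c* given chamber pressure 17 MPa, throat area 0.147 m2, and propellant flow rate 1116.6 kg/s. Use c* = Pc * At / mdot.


c* = 17e6 * 0.147 / 1116.6 = 2238 m/s

2238 m/s


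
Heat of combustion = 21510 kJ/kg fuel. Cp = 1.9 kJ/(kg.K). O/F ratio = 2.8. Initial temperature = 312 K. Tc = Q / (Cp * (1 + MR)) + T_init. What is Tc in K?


Tc = 21510 / (1.9 * (1 + 2.8)) + 312 = 3291 K

3291 K


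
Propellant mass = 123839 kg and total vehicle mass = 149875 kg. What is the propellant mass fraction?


PMF = 123839 / 149875 = 0.826

0.826


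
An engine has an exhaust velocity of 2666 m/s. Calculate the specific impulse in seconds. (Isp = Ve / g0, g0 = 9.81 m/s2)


Isp = Ve / g0 = 2666 / 9.81 = 271.8 s

271.8 s


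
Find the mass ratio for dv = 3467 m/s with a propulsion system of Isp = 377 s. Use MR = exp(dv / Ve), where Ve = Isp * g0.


Ve = 377 * 9.81 = 3698.37 m/s
MR = exp(3467 / 3698.37) = 2.553

2.553


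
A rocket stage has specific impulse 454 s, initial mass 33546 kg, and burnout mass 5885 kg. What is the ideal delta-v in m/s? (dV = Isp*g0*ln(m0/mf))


Ve = 454 * 9.81 = 4453.74 m/s
dV = 4453.74 * ln(33546/5885) = 7752 m/s

7752 m/s


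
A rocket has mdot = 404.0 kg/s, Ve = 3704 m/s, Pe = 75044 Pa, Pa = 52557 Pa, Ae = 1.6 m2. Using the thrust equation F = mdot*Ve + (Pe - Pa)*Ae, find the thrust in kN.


F = 404.0 * 3704 + (75044 - 52557) * 1.6 = 1.5324e+06 N = 1532.4 kN

1532.4 kN


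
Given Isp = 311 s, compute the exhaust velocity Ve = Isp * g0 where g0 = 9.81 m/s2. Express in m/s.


Ve = Isp * g0 = 311 * 9.81 = 3050.9 m/s

3050.9 m/s


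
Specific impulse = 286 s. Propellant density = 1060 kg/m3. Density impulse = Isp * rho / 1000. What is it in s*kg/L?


rho*Isp = 286 * 1060 / 1000 = 303 s*kg/L

303 s*kg/L


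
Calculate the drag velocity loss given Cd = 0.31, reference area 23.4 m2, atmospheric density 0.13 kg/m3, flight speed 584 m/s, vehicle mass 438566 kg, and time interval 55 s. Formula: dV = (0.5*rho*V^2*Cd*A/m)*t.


D = 0.5 * 0.13 * 584^2 * 0.31 * 23.4 = 160811.31 N
a = 160811.31 / 438566 = 0.3667 m/s2
dV = 0.3667 * 55 = 20.2 m/s

20.2 m/s


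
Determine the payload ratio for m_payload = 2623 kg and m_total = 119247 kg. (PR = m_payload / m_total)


PR = 2623 / 119247 = 0.022

0.022


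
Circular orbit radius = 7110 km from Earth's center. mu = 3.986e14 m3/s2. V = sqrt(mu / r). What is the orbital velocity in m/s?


V = sqrt(3.986e14 / 7110000) = 7487 m/s

7487 m/s


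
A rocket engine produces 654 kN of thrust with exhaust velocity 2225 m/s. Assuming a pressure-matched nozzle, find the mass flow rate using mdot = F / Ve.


mdot = F / Ve = 654000 / 2225 = 293.9 kg/s

293.9 kg/s


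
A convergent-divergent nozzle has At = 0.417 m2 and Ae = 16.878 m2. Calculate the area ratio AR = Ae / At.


AR = 16.878 / 0.417 = 40.5

40.5


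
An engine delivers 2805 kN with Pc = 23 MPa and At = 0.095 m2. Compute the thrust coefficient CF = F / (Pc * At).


CF = 2805000 / (23e6 * 0.095) = 1.28

1.28


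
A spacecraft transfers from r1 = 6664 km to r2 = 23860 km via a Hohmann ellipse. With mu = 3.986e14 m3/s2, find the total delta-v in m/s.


V1 = sqrt(mu/r1) = 7733.95 m/s
dV1 = V1*(sqrt(2*r2/(r1+r2)) - 1) = 1936.15 m/s
V2 = sqrt(mu/r2) = 4087.27 m/s
dV2 = V2*(1 - sqrt(2*r1/(r1+r2))) = 1386.45 m/s
Total dV = 3323 m/s

3323 m/s


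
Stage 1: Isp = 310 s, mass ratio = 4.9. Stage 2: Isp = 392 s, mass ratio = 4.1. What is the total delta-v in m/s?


dV1 = 310 * 9.81 * ln(4.9) = 4833.0 m/s
dV2 = 392 * 9.81 * ln(4.1) = 5426.0 m/s
Total dV = 4833.0 + 5426.0 = 10259.0 m/s ~ 10259 m/s

10259 m/s


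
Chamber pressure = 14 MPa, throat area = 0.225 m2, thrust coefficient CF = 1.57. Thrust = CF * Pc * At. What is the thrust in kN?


F = 1.57 * 14e6 * 0.225 = 4.9455e+06 N = 4945.5 kN

4945.5 kN


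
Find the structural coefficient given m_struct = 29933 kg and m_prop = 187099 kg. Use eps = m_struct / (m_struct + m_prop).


eps = 29933 / (29933 + 187099) = 0.1379

0.1379


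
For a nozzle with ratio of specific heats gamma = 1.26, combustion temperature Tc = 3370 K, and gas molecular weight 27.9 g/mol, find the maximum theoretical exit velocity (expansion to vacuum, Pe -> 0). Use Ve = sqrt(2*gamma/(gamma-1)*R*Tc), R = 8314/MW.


R = 8314 / 27.9 = 297.99 J/(kg.K)
Ve = sqrt(2 * 1.26 / (1.26 - 1) * 297.99 * 3370) = 3120 m/s

3120 m/s


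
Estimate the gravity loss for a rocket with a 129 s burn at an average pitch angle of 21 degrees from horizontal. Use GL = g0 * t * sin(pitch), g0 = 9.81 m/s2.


GL = 9.81 * 129 * sin(21 deg) = 454 m/s

454 m/s


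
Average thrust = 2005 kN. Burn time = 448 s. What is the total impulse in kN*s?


It = 2005 * 448 = 898240 kN*s

898240 kN*s


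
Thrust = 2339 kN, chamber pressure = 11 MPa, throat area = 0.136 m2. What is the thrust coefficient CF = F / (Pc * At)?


CF = 2339000 / (11e6 * 0.136) = 1.56

1.56


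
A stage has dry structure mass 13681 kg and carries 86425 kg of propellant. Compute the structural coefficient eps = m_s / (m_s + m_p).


eps = 13681 / (13681 + 86425) = 0.1367

0.1367


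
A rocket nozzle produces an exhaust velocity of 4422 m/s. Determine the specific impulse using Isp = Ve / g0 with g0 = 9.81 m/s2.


Isp = Ve / g0 = 4422 / 9.81 = 450.8 s

450.8 s


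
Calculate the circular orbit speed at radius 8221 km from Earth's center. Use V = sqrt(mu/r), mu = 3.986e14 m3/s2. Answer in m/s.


V = sqrt(3.986e14 / 8221000) = 6963 m/s

6963 m/s


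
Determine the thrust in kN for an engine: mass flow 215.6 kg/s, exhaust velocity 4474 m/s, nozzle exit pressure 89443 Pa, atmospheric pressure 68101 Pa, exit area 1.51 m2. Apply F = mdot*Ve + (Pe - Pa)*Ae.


F = 215.6 * 4474 + (89443 - 68101) * 1.51 = 996821.0 N = 996.8 kN

996.8 kN


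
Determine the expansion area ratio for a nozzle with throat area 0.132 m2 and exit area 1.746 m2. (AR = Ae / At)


AR = 1.746 / 0.132 = 13.2

13.2


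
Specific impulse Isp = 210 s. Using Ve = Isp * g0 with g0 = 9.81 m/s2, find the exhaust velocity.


Ve = Isp * g0 = 210 * 9.81 = 2060.1 m/s

2060.1 m/s


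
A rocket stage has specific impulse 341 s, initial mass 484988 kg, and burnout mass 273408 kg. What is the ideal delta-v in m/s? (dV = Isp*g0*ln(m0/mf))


Ve = 341 * 9.81 = 3345.21 m/s
dV = 3345.21 * ln(484988/273408) = 1917 m/s

1917 m/s


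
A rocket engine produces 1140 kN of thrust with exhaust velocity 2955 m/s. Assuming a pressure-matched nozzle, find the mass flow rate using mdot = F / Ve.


mdot = F / Ve = 1140000 / 2955 = 385.8 kg/s

385.8 kg/s


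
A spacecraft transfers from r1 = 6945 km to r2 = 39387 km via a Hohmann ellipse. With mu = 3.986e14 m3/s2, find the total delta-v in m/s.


V1 = sqrt(mu/r1) = 7575.87 m/s
dV1 = V1*(sqrt(2*r2/(r1+r2)) - 1) = 2302.46 m/s
V2 = sqrt(mu/r2) = 3181.21 m/s
dV2 = V2*(1 - sqrt(2*r1/(r1+r2))) = 1439.39 m/s
Total dV = 3742 m/s

3742 m/s


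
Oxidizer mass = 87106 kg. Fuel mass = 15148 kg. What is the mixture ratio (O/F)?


MR = 87106 / 15148 = 5.75

5.75


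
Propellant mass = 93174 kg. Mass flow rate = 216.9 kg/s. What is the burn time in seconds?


tb = 93174 / 216.9 = 429.6 s

429.6 s


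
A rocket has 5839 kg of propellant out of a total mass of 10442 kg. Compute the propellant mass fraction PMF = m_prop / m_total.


PMF = 5839 / 10442 = 0.559

0.559


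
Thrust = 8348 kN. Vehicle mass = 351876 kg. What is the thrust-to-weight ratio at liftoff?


TWR = 8348000 / (351876 * 9.81) = 2.42

2.42


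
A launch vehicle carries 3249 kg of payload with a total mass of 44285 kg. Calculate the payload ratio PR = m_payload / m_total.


PR = 3249 / 44285 = 0.0734

0.0734


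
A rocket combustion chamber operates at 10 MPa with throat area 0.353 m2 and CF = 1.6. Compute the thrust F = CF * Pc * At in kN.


F = 1.6 * 10e6 * 0.353 = 5.6480e+06 N = 5648.0 kN

5648.0 kN


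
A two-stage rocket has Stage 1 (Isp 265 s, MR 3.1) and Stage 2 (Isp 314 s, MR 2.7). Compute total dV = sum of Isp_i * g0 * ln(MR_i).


dV1 = 265 * 9.81 * ln(3.1) = 2941.2 m/s
dV2 = 314 * 9.81 * ln(2.7) = 3059.6 m/s
Total dV = 2941.2 + 3059.6 = 6000.8 m/s ~ 6001 m/s

6001 m/s


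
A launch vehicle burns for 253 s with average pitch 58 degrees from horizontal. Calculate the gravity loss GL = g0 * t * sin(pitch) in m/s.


GL = 9.81 * 253 * sin(58 deg) = 2105 m/s

2105 m/s


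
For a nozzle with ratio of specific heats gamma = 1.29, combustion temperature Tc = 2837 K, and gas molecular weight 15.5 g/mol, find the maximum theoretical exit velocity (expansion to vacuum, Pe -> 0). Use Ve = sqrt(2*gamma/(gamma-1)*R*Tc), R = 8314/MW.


R = 8314 / 15.5 = 536.39 J/(kg.K)
Ve = sqrt(2 * 1.29 / (1.29 - 1) * 536.39 * 2837) = 3679 m/s

3679 m/s


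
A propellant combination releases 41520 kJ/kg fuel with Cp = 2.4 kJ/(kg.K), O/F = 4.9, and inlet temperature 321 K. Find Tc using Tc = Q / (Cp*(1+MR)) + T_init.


Tc = 41520 / (2.4 * (1 + 4.9)) + 321 = 3253 K

3253 K


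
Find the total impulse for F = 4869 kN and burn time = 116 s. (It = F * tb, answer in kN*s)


It = 4869 * 116 = 564804 kN*s

564804 kN*s


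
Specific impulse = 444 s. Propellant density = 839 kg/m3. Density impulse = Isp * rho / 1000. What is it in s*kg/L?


rho*Isp = 444 * 839 / 1000 = 373 s*kg/L

373 s*kg/L


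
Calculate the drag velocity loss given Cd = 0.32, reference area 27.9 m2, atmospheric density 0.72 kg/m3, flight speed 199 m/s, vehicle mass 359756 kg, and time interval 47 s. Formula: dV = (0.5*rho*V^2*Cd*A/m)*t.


D = 0.5 * 0.72 * 199^2 * 0.32 * 27.9 = 127280.78 N
a = 127280.78 / 359756 = 0.3538 m/s2
dV = 0.3538 * 47 = 16.6 m/s

16.6 m/s


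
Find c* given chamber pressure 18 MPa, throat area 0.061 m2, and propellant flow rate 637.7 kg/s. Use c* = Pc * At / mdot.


c* = 18e6 * 0.061 / 637.7 = 1722 m/s

1722 m/s


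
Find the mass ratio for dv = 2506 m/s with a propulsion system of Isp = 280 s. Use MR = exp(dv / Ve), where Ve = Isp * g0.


Ve = 280 * 9.81 = 2746.8 m/s
MR = exp(2506 / 2746.8) = 2.49

2.49


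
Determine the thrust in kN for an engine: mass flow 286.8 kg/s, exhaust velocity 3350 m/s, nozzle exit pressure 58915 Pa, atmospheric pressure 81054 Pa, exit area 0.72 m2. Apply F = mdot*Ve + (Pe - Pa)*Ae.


F = 286.8 * 3350 + (58915 - 81054) * 0.72 = 944840.0 N = 944.8 kN

944.8 kN


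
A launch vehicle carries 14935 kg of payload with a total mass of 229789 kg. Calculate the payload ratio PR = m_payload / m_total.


PR = 14935 / 229789 = 0.065

0.065


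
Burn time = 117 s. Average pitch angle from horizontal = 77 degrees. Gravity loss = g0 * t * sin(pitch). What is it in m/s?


GL = 9.81 * 117 * sin(77 deg) = 1118 m/s

1118 m/s


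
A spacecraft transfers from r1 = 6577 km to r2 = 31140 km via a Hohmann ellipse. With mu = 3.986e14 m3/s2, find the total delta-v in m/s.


V1 = sqrt(mu/r1) = 7784.93 m/s
dV1 = V1*(sqrt(2*r2/(r1+r2)) - 1) = 2218.77 m/s
V2 = sqrt(mu/r2) = 3577.74 m/s
dV2 = V2*(1 - sqrt(2*r1/(r1+r2))) = 1464.89 m/s
Total dV = 3684 m/s

3684 m/s


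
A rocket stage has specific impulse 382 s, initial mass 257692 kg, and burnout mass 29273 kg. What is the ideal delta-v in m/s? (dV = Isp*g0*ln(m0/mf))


Ve = 382 * 9.81 = 3747.42 m/s
dV = 3747.42 * ln(257692/29273) = 8151 m/s

8151 m/s


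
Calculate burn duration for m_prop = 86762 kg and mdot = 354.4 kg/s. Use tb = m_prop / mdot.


tb = 86762 / 354.4 = 244.8 s

244.8 s


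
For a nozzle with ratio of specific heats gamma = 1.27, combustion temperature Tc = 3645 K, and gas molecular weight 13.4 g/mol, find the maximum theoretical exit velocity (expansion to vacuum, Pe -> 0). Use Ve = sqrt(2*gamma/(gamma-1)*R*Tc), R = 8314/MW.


R = 8314 / 13.4 = 620.45 J/(kg.K)
Ve = sqrt(2 * 1.27 / (1.27 - 1) * 620.45 * 3645) = 4612 m/s

4612 m/s


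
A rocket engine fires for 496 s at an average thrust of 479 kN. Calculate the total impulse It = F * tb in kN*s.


It = 479 * 496 = 237584 kN*s

237584 kN*s


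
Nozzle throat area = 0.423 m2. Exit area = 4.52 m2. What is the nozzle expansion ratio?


AR = 4.52 / 0.423 = 10.7

10.7


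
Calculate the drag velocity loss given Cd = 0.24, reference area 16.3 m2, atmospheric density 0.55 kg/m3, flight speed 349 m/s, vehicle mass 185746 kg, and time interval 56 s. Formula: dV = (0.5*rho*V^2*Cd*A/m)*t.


D = 0.5 * 0.55 * 349^2 * 0.24 * 16.3 = 131033.52 N
a = 131033.52 / 185746 = 0.7054 m/s2
dV = 0.7054 * 56 = 39.5 m/s

39.5 m/s


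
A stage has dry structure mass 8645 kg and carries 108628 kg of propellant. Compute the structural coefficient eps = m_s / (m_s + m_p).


eps = 8645 / (8645 + 108628) = 0.0737

0.0737


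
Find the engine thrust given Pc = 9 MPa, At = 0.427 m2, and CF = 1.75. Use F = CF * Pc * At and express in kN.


F = 1.75 * 9e6 * 0.427 = 6.7252e+06 N = 6725.2 kN

6725.2 kN


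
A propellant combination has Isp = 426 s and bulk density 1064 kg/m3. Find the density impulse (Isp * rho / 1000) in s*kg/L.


rho*Isp = 426 * 1064 / 1000 = 453 s*kg/L

453 s*kg/L


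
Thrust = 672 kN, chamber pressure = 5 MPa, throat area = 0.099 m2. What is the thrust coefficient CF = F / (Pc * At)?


CF = 672000 / (5e6 * 0.099) = 1.36

1.36


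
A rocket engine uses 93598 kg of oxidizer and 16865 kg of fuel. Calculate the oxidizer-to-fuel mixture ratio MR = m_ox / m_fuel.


MR = 93598 / 16865 = 5.55

5.55


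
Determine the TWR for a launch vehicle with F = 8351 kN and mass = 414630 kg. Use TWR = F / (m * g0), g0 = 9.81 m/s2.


TWR = 8351000 / (414630 * 9.81) = 2.05

2.05


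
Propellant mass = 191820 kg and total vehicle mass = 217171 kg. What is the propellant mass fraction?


PMF = 191820 / 217171 = 0.883

0.883


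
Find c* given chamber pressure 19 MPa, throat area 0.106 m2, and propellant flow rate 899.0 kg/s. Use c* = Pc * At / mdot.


c* = 19e6 * 0.106 / 899.0 = 2240 m/s

2240 m/s


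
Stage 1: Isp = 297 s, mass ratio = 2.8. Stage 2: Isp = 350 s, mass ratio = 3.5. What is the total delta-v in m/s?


dV1 = 297 * 9.81 * ln(2.8) = 2999.9 m/s
dV2 = 350 * 9.81 * ln(3.5) = 4301.4 m/s
Total dV = 2999.9 + 4301.4 = 7301.3 m/s ~ 7301 m/s

7301 m/s


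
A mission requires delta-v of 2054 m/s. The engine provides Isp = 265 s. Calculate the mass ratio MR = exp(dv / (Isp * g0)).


Ve = 265 * 9.81 = 2599.65 m/s
MR = exp(2054 / 2599.65) = 2.204

2.204


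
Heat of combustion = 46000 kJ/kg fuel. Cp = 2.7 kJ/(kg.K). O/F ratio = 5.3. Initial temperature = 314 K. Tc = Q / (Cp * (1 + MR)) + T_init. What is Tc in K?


Tc = 46000 / (2.7 * (1 + 5.3)) + 314 = 3018 K

3018 K


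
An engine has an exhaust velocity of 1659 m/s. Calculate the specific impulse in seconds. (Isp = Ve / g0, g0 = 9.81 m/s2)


Isp = Ve / g0 = 1659 / 9.81 = 169.1 s

169.1 s


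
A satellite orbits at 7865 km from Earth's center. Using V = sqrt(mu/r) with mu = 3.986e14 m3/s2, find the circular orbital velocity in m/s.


V = sqrt(3.986e14 / 7865000) = 7119 m/s

7119 m/s


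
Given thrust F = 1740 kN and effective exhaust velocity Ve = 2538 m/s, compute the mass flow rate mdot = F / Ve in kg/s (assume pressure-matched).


mdot = F / Ve = 1740000 / 2538 = 685.6 kg/s

685.6 kg/s


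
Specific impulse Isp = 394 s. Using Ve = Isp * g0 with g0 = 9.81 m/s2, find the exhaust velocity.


Ve = Isp * g0 = 394 * 9.81 = 3865.1 m/s

3865.1 m/s


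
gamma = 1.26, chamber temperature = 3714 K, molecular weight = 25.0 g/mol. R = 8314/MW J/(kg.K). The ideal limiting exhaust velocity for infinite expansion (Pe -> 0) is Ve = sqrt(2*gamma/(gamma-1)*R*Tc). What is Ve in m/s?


R = 8314 / 25.0 = 332.56 J/(kg.K)
Ve = sqrt(2 * 1.26 / (1.26 - 1) * 332.56 * 3714) = 3460 m/s

3460 m/s


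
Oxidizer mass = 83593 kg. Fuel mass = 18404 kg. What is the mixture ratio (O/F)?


MR = 83593 / 18404 = 4.54

4.54


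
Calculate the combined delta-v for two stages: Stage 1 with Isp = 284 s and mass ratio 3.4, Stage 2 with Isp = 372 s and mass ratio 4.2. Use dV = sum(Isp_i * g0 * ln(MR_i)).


dV1 = 284 * 9.81 * ln(3.4) = 3409.5 m/s
dV2 = 372 * 9.81 * ln(4.2) = 5237.1 m/s
Total dV = 3409.5 + 5237.1 = 8646.6 m/s ~ 8647 m/s

8647 m/s


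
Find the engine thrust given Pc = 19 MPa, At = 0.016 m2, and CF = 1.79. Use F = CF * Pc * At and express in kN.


F = 1.79 * 19e6 * 0.016 = 544160.0 N = 544.2 kN

544.2 kN


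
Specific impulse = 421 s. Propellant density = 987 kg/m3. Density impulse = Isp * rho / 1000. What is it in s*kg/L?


rho*Isp = 421 * 987 / 1000 = 416 s*kg/L

416 s*kg/L


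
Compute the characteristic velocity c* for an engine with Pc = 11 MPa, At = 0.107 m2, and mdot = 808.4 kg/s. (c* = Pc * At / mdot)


c* = 11e6 * 0.107 / 808.4 = 1456 m/s

1456 m/s


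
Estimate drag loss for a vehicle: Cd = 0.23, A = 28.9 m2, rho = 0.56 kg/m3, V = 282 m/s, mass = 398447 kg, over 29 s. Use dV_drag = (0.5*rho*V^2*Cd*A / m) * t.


D = 0.5 * 0.56 * 282^2 * 0.23 * 28.9 = 148006.89 N
a = 148006.89 / 398447 = 0.3715 m/s2
dV = 0.3715 * 29 = 10.8 m/s

10.8 m/s


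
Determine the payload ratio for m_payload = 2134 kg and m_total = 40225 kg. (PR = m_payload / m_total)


PR = 2134 / 40225 = 0.0531

0.0531


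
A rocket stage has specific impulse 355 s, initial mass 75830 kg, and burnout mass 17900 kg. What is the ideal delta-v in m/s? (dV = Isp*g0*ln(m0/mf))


Ve = 355 * 9.81 = 3482.55 m/s
dV = 3482.55 * ln(75830/17900) = 5028 m/s

5028 m/s


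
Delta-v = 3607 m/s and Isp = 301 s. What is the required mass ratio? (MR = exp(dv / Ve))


Ve = 301 * 9.81 = 2952.81 m/s
MR = exp(3607 / 2952.81) = 3.392

3.392


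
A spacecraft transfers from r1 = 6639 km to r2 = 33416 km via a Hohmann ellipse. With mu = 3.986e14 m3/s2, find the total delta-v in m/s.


V1 = sqrt(mu/r1) = 7748.49 m/s
dV1 = V1*(sqrt(2*r2/(r1+r2)) - 1) = 2260.29 m/s
V2 = sqrt(mu/r2) = 3453.75 m/s
dV2 = V2*(1 - sqrt(2*r1/(r1+r2))) = 1465.24 m/s
Total dV = 3726 m/s

3726 m/s


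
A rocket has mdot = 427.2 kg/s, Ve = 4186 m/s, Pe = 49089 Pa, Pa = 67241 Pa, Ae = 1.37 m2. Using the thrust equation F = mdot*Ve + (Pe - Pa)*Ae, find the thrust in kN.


F = 427.2 * 4186 + (49089 - 67241) * 1.37 = 1.7634e+06 N = 1763.4 kN

1763.4 kN


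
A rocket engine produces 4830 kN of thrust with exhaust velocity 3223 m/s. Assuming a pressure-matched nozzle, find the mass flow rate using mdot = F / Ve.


mdot = F / Ve = 4830000 / 3223 = 1498.6 kg/s

1498.6 kg/s


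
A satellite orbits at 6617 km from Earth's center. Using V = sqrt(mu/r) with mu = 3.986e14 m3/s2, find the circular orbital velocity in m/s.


V = sqrt(3.986e14 / 6617000) = 7761 m/s

7761 m/s


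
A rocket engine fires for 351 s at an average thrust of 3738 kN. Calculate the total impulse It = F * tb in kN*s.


It = 3738 * 351 = 1312038 kN*s

1312038 kN*s


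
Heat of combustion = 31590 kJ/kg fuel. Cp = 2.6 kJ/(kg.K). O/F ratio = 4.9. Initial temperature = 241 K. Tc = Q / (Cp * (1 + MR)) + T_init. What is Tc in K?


Tc = 31590 / (2.6 * (1 + 4.9)) + 241 = 2300 K

2300 K


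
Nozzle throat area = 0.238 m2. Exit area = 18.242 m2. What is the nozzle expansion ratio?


AR = 18.242 / 0.238 = 76.6

76.6


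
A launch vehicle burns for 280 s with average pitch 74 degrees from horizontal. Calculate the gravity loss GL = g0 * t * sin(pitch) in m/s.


GL = 9.81 * 280 * sin(74 deg) = 2640 m/s

2640 m/s


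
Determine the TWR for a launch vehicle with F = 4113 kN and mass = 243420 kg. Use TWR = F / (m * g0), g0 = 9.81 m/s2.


TWR = 4113000 / (243420 * 9.81) = 1.72

1.72


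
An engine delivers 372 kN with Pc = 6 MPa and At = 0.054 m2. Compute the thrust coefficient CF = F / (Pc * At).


CF = 372000 / (6e6 * 0.054) = 1.15

1.15


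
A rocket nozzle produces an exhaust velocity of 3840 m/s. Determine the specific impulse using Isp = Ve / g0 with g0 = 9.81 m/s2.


Isp = Ve / g0 = 3840 / 9.81 = 391.4 s

391.4 s


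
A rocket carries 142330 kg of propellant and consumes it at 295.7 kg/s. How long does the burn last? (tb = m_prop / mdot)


tb = 142330 / 295.7 = 481.3 s

481.3 s


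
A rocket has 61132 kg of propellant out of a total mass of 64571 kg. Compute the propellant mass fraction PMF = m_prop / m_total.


PMF = 61132 / 64571 = 0.947

0.947


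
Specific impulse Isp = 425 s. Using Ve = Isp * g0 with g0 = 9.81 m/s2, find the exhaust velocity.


Ve = Isp * g0 = 425 * 9.81 = 4169.2 m/s

4169.2 m/s


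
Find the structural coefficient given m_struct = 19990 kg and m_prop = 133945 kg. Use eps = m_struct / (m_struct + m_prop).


eps = 19990 / (19990 + 133945) = 0.1299

0.1299


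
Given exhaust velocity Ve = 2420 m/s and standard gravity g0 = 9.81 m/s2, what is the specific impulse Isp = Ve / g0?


Isp = Ve / g0 = 2420 / 9.81 = 246.7 s

246.7 s


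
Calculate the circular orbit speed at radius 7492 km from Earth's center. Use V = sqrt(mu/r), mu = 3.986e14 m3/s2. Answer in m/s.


V = sqrt(3.986e14 / 7492000) = 7294 m/s

7294 m/s


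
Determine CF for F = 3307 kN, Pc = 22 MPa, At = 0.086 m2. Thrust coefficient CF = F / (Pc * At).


CF = 3307000 / (22e6 * 0.086) = 1.75

1.75


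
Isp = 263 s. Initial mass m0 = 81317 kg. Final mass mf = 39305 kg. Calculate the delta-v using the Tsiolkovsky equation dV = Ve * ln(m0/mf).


Ve = 263 * 9.81 = 2580.03 m/s
dV = 2580.03 * ln(81317/39305) = 1876 m/s

1876 m/s


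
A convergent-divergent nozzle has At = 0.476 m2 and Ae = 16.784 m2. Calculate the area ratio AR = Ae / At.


AR = 16.784 / 0.476 = 35.3

35.3


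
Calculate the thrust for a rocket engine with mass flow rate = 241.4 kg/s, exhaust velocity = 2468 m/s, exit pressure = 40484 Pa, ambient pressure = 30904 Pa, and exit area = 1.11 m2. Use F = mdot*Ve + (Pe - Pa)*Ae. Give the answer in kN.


F = 241.4 * 2468 + (40484 - 30904) * 1.11 = 606409.0 N = 606.4 kN

606.4 kN


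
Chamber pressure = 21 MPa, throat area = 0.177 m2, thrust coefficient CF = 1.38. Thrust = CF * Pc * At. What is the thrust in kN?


F = 1.38 * 21e6 * 0.177 = 5.1295e+06 N = 5129.5 kN

5129.5 kN


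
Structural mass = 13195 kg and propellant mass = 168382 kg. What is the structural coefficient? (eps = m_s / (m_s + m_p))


eps = 13195 / (13195 + 168382) = 0.0727

0.0727


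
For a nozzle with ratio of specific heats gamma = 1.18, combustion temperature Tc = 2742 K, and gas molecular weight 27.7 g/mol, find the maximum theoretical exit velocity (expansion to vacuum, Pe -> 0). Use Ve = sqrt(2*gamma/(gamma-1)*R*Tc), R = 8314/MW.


R = 8314 / 27.7 = 300.14 J/(kg.K)
Ve = sqrt(2 * 1.18 / (1.18 - 1) * 300.14 * 2742) = 3285 m/s

3285 m/s


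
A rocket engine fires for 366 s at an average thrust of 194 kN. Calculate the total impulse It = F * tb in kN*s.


It = 194 * 366 = 71004 kN*s

71004 kN*s


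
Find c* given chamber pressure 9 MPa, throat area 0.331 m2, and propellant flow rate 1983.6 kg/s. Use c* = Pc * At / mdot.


c* = 9e6 * 0.331 / 1983.6 = 1502 m/s

1502 m/s


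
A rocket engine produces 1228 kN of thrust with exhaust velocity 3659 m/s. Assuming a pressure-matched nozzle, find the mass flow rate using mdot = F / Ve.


mdot = F / Ve = 1228000 / 3659 = 335.6 kg/s

335.6 kg/s


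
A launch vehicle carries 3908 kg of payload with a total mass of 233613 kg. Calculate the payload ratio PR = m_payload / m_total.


PR = 3908 / 233613 = 0.0167

0.0167


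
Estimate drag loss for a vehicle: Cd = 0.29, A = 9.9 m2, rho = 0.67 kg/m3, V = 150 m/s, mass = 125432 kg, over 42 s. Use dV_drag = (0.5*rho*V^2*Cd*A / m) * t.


D = 0.5 * 0.67 * 150^2 * 0.29 * 9.9 = 21640.16 N
a = 21640.16 / 125432 = 0.1725 m/s2
dV = 0.1725 * 42 = 7.2 m/s

7.2 m/s


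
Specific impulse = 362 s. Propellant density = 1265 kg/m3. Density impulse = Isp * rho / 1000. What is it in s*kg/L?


rho*Isp = 362 * 1265 / 1000 = 458 s*kg/L

458 s*kg/L


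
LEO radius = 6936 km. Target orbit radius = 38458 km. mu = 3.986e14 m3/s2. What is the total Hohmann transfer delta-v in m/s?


V1 = sqrt(mu/r1) = 7580.78 m/s
dV1 = V1*(sqrt(2*r2/(r1+r2)) - 1) = 2287.08 m/s
V2 = sqrt(mu/r2) = 3219.4 m/s
dV2 = V2*(1 - sqrt(2*r1/(r1+r2))) = 1439.71 m/s
Total dV = 3727 m/s

3727 m/s


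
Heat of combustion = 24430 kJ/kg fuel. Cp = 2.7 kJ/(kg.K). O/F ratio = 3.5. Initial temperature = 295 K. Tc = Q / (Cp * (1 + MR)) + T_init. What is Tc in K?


Tc = 24430 / (2.7 * (1 + 3.5)) + 295 = 2306 K

2306 K


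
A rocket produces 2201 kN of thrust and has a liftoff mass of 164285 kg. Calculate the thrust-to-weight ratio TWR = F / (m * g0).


TWR = 2201000 / (164285 * 9.81) = 1.37

1.37


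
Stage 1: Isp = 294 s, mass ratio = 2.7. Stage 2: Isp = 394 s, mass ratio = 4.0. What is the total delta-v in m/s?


dV1 = 294 * 9.81 * ln(2.7) = 2864.7 m/s
dV2 = 394 * 9.81 * ln(4.0) = 5358.2 m/s
Total dV = 2864.7 + 5358.2 = 8222.9 m/s ~ 8223 m/s

8223 m/s


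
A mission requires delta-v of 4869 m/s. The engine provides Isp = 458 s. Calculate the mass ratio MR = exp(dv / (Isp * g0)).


Ve = 458 * 9.81 = 4492.98 m/s
MR = exp(4869 / 4492.98) = 2.956

2.956


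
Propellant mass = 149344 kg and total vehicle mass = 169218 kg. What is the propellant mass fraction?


PMF = 149344 / 169218 = 0.883

0.883


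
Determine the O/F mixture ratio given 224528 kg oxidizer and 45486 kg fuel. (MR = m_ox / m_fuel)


MR = 224528 / 45486 = 4.94

4.94


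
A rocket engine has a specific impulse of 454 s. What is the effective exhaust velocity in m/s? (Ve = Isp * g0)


Ve = Isp * g0 = 454 * 9.81 = 4453.7 m/s

4453.7 m/s


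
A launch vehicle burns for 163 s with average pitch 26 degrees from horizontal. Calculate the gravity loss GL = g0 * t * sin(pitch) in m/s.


GL = 9.81 * 163 * sin(26 deg) = 701 m/s

701 m/s


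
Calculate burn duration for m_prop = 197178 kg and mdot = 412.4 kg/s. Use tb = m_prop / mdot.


tb = 197178 / 412.4 = 478.1 s

478.1 s


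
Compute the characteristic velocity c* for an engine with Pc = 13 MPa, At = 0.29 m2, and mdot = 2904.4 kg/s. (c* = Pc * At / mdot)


c* = 13e6 * 0.29 / 2904.4 = 1298 m/s

1298 m/s


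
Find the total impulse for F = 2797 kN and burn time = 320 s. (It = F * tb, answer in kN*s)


It = 2797 * 320 = 895040 kN*s

895040 kN*s


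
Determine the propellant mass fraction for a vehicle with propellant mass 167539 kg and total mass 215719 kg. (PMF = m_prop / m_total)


PMF = 167539 / 215719 = 0.777

0.777


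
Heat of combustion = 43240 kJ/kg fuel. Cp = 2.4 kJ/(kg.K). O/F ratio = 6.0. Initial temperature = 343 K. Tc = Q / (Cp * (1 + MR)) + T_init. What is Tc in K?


Tc = 43240 / (2.4 * (1 + 6.0)) + 343 = 2917 K

2917 K


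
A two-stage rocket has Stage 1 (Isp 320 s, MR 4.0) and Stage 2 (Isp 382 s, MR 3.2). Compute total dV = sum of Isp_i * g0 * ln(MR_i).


dV1 = 320 * 9.81 * ln(4.0) = 4351.9 m/s
dV2 = 382 * 9.81 * ln(3.2) = 4358.8 m/s
Total dV = 4351.9 + 4358.8 = 8710.7 m/s ~ 8711 m/s

8711 m/s


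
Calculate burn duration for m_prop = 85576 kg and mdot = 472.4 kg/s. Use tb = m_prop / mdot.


tb = 85576 / 472.4 = 181.2 s

181.2 s


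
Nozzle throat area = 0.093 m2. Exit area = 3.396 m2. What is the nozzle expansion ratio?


AR = 3.396 / 0.093 = 36.5

36.5


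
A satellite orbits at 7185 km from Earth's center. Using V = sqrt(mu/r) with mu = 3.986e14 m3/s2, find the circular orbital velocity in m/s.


V = sqrt(3.986e14 / 7185000) = 7448 m/s

7448 m/s


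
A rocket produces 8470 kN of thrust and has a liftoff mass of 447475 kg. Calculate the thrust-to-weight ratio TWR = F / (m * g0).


TWR = 8470000 / (447475 * 9.81) = 1.93

1.93


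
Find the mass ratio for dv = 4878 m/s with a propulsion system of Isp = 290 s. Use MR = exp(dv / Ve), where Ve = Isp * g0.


Ve = 290 * 9.81 = 2844.9 m/s
MR = exp(4878 / 2844.9) = 5.555

5.555


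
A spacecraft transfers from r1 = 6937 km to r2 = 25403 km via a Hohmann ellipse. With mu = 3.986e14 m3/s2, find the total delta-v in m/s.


V1 = sqrt(mu/r1) = 7580.24 m/s
dV1 = V1*(sqrt(2*r2/(r1+r2)) - 1) = 1920.78 m/s
V2 = sqrt(mu/r2) = 3961.19 m/s
dV2 = V2*(1 - sqrt(2*r1/(r1+r2))) = 1366.67 m/s
Total dV = 3287 m/s

3287 m/s


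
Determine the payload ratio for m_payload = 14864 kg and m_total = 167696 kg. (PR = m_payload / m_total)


PR = 14864 / 167696 = 0.0886

0.0886


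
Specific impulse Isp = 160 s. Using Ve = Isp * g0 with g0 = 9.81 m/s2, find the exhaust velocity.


Ve = Isp * g0 = 160 * 9.81 = 1569.6 m/s

1569.6 m/s


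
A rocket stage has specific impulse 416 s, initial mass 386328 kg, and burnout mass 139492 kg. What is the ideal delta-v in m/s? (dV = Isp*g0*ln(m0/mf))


Ve = 416 * 9.81 = 4080.96 m/s
dV = 4080.96 * ln(386328/139492) = 4157 m/s

4157 m/s


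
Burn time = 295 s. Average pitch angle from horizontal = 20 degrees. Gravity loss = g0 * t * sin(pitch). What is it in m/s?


GL = 9.81 * 295 * sin(20 deg) = 990 m/s

990 m/s


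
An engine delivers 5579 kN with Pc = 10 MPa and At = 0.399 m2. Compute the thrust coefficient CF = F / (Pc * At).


CF = 5579000 / (10e6 * 0.399) = 1.4

1.4


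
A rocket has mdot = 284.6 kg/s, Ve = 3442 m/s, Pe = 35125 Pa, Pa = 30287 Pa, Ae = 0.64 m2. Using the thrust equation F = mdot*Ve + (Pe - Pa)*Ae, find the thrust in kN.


F = 284.6 * 3442 + (35125 - 30287) * 0.64 = 982690.0 N = 982.7 kN

982.7 kN


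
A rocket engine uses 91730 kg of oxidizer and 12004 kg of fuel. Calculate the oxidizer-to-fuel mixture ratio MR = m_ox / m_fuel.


MR = 91730 / 12004 = 7.64

7.64


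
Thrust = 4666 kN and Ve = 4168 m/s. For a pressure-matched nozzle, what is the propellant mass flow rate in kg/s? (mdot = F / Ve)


mdot = F / Ve = 4666000 / 4168 = 1119.5 kg/s

1119.5 kg/s


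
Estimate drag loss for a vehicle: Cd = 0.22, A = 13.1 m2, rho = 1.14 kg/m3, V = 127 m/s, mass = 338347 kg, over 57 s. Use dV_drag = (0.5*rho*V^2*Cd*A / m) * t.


D = 0.5 * 1.14 * 127^2 * 0.22 * 13.1 = 26495.75 N
a = 26495.75 / 338347 = 0.0783 m/s2
dV = 0.0783 * 57 = 4.5 m/s

4.5 m/s


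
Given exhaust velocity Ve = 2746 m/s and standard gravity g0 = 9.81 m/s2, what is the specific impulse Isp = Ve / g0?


Isp = Ve / g0 = 2746 / 9.81 = 279.9 s

279.9 s


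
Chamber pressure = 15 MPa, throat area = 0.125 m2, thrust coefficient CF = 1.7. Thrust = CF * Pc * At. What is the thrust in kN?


F = 1.7 * 15e6 * 0.125 = 3.1875e+06 N = 3187.5 kN

3187.5 kN


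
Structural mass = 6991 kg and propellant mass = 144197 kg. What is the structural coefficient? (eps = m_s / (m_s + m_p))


eps = 6991 / (6991 + 144197) = 0.0462

0.0462


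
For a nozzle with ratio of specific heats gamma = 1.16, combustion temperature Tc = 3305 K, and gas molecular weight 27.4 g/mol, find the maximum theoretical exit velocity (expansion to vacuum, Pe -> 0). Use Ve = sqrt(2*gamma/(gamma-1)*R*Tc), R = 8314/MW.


R = 8314 / 27.4 = 303.43 J/(kg.K)
Ve = sqrt(2 * 1.16 / (1.16 - 1) * 303.43 * 3305) = 3813 m/s

3813 m/s


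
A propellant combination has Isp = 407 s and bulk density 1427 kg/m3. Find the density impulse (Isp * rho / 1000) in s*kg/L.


rho*Isp = 407 * 1427 / 1000 = 581 s*kg/L

581 s*kg/L


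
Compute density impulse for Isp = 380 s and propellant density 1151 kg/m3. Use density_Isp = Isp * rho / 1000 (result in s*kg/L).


rho*Isp = 380 * 1151 / 1000 = 437 s*kg/L

437 s*kg/L


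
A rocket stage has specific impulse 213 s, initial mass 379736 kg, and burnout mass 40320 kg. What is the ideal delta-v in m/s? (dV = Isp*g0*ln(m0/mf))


Ve = 213 * 9.81 = 2089.53 m/s
dV = 2089.53 * ln(379736/40320) = 4686 m/s

4686 m/s


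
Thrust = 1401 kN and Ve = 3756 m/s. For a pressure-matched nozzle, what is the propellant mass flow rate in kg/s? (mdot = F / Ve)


mdot = F / Ve = 1401000 / 3756 = 373.0 kg/s

373.0 kg/s


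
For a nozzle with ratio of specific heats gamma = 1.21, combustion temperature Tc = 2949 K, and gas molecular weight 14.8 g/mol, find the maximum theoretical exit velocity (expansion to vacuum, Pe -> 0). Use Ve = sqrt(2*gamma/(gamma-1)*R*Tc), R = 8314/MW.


R = 8314 / 14.8 = 561.76 J/(kg.K)
Ve = sqrt(2 * 1.21 / (1.21 - 1) * 561.76 * 2949) = 4369 m/s

4369 m/s


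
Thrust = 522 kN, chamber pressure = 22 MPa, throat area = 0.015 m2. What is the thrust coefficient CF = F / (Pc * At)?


CF = 522000 / (22e6 * 0.015) = 1.58

1.58


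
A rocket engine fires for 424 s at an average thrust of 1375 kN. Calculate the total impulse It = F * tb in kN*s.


It = 1375 * 424 = 583000 kN*s

583000 kN*s


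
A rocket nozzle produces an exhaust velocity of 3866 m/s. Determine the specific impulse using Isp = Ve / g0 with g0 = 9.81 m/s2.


Isp = Ve / g0 = 3866 / 9.81 = 394.1 s

394.1 s


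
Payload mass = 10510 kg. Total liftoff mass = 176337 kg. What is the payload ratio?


PR = 10510 / 176337 = 0.0596

0.0596


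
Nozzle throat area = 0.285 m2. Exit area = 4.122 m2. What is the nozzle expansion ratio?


AR = 4.122 / 0.285 = 14.5

14.5


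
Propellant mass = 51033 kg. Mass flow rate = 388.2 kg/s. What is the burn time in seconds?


tb = 51033 / 388.2 = 131.5 s

131.5 s


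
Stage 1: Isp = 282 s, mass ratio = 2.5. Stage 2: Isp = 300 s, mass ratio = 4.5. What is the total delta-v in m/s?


dV1 = 282 * 9.81 * ln(2.5) = 2534.8 m/s
dV2 = 300 * 9.81 * ln(4.5) = 4426.5 m/s
Total dV = 2534.8 + 4426.5 = 6961.3 m/s ~ 6961 m/s

6961 m/s


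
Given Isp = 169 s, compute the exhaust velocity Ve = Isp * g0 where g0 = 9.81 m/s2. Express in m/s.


Ve = Isp * g0 = 169 * 9.81 = 1657.9 m/s

1657.9 m/s


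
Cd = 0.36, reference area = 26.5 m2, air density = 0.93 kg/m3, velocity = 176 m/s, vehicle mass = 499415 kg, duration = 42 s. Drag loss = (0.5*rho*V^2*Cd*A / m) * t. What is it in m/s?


D = 0.5 * 0.93 * 176^2 * 0.36 * 26.5 = 137412.63 N
a = 137412.63 / 499415 = 0.2751 m/s2
dV = 0.2751 * 42 = 11.6 m/s

11.6 m/s


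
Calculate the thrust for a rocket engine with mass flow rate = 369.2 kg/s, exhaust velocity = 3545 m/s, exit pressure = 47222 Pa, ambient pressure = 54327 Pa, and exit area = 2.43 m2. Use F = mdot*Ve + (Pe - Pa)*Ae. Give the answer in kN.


F = 369.2 * 3545 + (47222 - 54327) * 2.43 = 1.2915e+06 N = 1291.5 kN

1291.5 kN


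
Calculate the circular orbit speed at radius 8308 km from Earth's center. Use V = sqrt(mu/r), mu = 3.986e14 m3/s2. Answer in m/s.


V = sqrt(3.986e14 / 8308000) = 6927 m/s

6927 m/s


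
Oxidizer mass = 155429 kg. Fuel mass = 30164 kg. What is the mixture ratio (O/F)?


MR = 155429 / 30164 = 5.15

5.15


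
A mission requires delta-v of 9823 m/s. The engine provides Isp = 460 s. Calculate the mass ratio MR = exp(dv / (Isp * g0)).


Ve = 460 * 9.81 = 4512.6 m/s
MR = exp(9823 / 4512.6) = 8.818

8.818


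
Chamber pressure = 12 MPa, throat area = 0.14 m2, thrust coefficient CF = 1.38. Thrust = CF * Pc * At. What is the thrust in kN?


F = 1.38 * 12e6 * 0.14 = 2.3184e+06 N = 2318.4 kN

2318.4 kN


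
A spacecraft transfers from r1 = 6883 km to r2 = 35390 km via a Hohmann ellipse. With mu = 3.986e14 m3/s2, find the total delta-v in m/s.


V1 = sqrt(mu/r1) = 7609.91 m/s
dV1 = V1*(sqrt(2*r2/(r1+r2)) - 1) = 2237.08 m/s
V2 = sqrt(mu/r2) = 3356.05 m/s
dV2 = V2*(1 - sqrt(2*r1/(r1+r2))) = 1440.91 m/s
Total dV = 3678 m/s

3678 m/s


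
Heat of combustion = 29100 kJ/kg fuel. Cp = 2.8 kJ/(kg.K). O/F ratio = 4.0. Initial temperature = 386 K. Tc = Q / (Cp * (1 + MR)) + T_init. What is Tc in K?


Tc = 29100 / (2.8 * (1 + 4.0)) + 386 = 2465 K

2465 K
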